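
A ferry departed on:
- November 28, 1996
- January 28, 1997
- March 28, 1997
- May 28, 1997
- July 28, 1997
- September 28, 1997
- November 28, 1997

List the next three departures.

January 28, 1998; March 28, 1998; May 28, 1998

Gaps: 61, 59, 61, 61, 62, 61 days — not constant. Every event is on the 28th of the month.
Pattern: the 28th of every 2 months.
Next: January 1998 → January 28, 1998.
March 1998: March 28, 1998.
May 1998: May 28, 1998.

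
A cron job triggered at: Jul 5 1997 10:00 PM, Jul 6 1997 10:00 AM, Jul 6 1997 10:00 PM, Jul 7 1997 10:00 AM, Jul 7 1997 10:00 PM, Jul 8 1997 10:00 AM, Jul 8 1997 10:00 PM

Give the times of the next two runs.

Jul 9 1997 10:00 AM, Jul 9 1997 10:00 PM

Gaps: 12, 12, 12, 12, 12, 12 hours — each event is 12 hours after the previous one.
Jul 8 1997 10:00 PM + 12 h = Jul 9 1997 10:00 AM.
Jul 9 1997 10:00 AM + 12 h = Jul 9 1997 10:00 PM.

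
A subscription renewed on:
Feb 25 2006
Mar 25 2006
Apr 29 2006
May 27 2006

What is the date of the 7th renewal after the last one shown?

All Saturdays; the gaps (28, 35, 28) vary with month length.
This is the last Saturday of each month.
June 2006 ends with Saturday Jun 24 2006.
July 2006 ends with Saturday Jul 29 2006.
August 2006 ends with Saturday Aug 26 2006.
September 2006 ends with Saturday Sep 30 2006.
Last Saturday of October 2006: Oct 28 2006.
Last Saturday of November 2006: Nov 25 2006.
Last Saturday of December 2006: Dec 30 2006.

Dec 30 2006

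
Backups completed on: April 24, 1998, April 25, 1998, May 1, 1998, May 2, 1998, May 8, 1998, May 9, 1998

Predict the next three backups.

May 15, 1998; May 16, 1998; May 22, 1998

Gaps: 1, 6, 1, 6, 1 days — not constant, but cyclic with period 2.
The events fall on every Friday and Saturday.
Next Friday: May 15, 1998.
The following Saturday is May 16, 1998.
Next Friday: May 22, 1998.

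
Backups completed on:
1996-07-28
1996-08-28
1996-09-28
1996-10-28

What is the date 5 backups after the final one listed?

The day-of-month is always 28 (31, 31, 30 days between events).
So this recurs on the 28th of each month.
November 1996: 1996-11-28.
Next: December 1996 → 1996-12-28.
Next: January 1997 → 1997-01-28.
February 1997: 1997-02-28.
March 1997: 1997-03-28.

1997-03-28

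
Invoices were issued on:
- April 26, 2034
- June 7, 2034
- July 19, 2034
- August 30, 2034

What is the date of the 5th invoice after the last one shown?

March 28, 2035

Gaps between consecutive events: 42, 42, 42 days — a constant 42-day interval.
August 30, 2034 + 42 days = October 11, 2034.
October 11, 2034 + 42 days = November 22, 2034.
November 22, 2034 + 42 days = January 3, 2035.
January 3, 2035 + 42 days = February 14, 2035.
February 14, 2035 + 42 days = March 28, 2035.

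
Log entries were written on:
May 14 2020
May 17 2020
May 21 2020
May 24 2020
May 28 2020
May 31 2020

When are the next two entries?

Jun 4 2020, Jun 7 2020

The gap pattern 3, 4, 3, 4, 3 repeats every 2 events.
These are the Thursdays and Sundays of each week.
Next Thursday: Jun 4 2020.
Next Sunday: Jun 7 2020.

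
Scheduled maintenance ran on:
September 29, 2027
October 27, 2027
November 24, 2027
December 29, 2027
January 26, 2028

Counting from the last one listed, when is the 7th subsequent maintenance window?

All Wednesdays; the gaps (28, 28, 35, 28) vary with month length.
This is the last Wednesday of each month.
February 2028 ends with Wednesday February 23, 2028.
March 2028 ends with Wednesday March 29, 2028.
April 2028 ends with Wednesday April 26, 2028.
Last Wednesday of May 2028: May 31, 2028.
Last Wednesday of June 2028: June 28, 2028.
Last Wednesday of July 2028: July 26, 2028.
August 2028 ends with Wednesday August 30, 2028.

August 30, 2028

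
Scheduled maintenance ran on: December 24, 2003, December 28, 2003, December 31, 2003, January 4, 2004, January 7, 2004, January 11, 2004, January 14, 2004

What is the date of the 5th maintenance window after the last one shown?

Every event lands on a Wednesday or Sunday (gaps cycle 4, 3, 4, 3, 4, 3).
So the schedule is: every Wednesday and Sunday.
The following Sunday is January 18, 2004.
Next Wednesday: January 21, 2004.
Next Sunday: January 25, 2004.
Next Wednesday: January 28, 2004.
Next Sunday: February 1, 2004.

February 1, 2004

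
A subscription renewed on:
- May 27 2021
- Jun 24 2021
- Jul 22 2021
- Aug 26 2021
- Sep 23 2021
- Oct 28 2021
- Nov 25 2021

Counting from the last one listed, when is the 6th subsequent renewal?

May 26 2022

These are Thursdays at 28- or 35-day spacing (28, 28, 35, 28, 35, 28).
The pattern: 4th Thursday of the month.
4th Thursday of December 2021: Dec 23 2021.
January 2022 — 4th Thursday is Jan 27 2022.
February 2022 — 4th Thursday is Feb 24 2022.
4th Thursday of March 2022: Mar 24 2022.
April 2022 — 4th Thursday is Apr 28 2022.
4th Thursday of May 2022: May 26 2022.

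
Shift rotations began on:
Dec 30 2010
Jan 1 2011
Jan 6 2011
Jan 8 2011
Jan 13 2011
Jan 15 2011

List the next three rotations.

Jan 20 2011, Jan 22 2011, Jan 27 2011

Gaps: 2, 5, 2, 5, 2 days — not constant, but cyclic with period 2.
The events fall on every Thursday and Saturday.
Next Thursday: Jan 20 2011.
The following Saturday is Jan 22 2011.
The following Thursday is Jan 27 2011.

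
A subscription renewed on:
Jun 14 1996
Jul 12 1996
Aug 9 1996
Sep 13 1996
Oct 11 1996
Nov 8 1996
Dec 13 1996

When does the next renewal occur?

Jan 10 1997

All dates are Fridays, 28, 28, 35, 28, 28, 35 days apart.
Specifically, the 2nd Friday of each month.
2nd Friday of January 1997: Jan 10 1997.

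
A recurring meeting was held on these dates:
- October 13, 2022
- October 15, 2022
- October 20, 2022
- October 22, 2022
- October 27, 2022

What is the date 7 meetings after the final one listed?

Every event lands on a Thursday or Saturday (gaps cycle 2, 5, 2, 5).
So the schedule is: every Thursday and Saturday.
The following Saturday is October 29, 2022.
Next Thursday: November 3, 2022.
The following Saturday is November 5, 2022.
Next Thursday: November 10, 2022.
The following Saturday is November 12, 2022.
Next Thursday: November 17, 2022.
The following Saturday is November 19, 2022.

November 19, 2022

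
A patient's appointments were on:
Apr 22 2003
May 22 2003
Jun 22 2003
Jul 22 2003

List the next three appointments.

The day-of-month is always 22 (30, 31, 30 days between events).
So this recurs on the 22nd of each month.
August 2003: Aug 22 2003.
September 2003: Sep 22 2003.
October 2003: Oct 22 2003.

Aug 22 2003, Sep 22 2003, Oct 22 2003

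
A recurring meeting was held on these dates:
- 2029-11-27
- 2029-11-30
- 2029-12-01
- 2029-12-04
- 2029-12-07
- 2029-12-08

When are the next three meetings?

2029-12-11, 2029-12-14, 2029-12-15

The gap pattern 3, 1, 3, 3, 1 repeats every 3 events.
These are the Tuesdays, Fridays and Saturdays of each week.
The following Tuesday is 2029-12-11.
The following Friday is 2029-12-14.
Next Saturday: 2029-12-15.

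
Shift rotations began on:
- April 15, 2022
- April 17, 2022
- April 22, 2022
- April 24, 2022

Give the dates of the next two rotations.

Gaps: 2, 5, 2 days — not constant, but cyclic with period 2.
The events fall on every Friday and Sunday.
The following Friday is April 29, 2022.
Next Sunday: May 1, 2022.

April 29, 2022; May 1, 2022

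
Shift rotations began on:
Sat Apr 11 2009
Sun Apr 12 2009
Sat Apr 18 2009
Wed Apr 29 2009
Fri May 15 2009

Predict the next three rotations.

Fri Jun 5 2009, Wed Jul 1 2009, Sat Aug 1 2009

Gaps: 1, 6, 11, 16 days — each gap is 5 larger than the previous one.
Next gap: 21 days. Fri May 15 2009 + 21 days = Fri Jun 5 2009.
Next gap: 26 days. Fri Jun 5 2009 + 26 days = Wed Jul 1 2009.
Next gap: 31 days. Wed Jul 1 2009 + 31 days = Sat Aug 1 2009.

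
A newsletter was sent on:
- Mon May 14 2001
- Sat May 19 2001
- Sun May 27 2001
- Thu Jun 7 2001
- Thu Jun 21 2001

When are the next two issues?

Sun Jul 8 2001, Sat Jul 28 2001

Gaps: 5, 8, 11, 14 days — each gap is 3 larger than the previous one.
Next gap: 17 days. Thu Jun 21 2001 + 17 days = Sun Jul 8 2001.
Next gap: 20 days. Sun Jul 8 2001 + 20 days = Sat Jul 28 2001.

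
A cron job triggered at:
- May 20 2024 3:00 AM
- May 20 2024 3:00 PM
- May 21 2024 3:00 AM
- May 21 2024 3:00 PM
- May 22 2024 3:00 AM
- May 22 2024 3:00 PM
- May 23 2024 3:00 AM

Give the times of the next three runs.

Spacing: 12, 12, 12, 12, 12, 12 h — constant 12 h.
May 23 2024 3:00 AM + 12 h = May 23 2024 3:00 PM.
May 23 2024 3:00 PM + 12 h = May 24 2024 3:00 AM.
May 24 2024 3:00 AM + 12 h = May 24 2024 3:00 PM.

May 23 2024 3:00 PM, May 24 2024 3:00 AM, May 24 2024 3:00 PM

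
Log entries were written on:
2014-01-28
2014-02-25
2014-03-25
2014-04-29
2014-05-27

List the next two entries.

Every date is a Tuesday; gaps 28, 28, 35, 28 days.
Each is the last Tuesday of its month (at least one falls on the 29th or later, ruling out '4th Tuesday').
June 2014 ends with Tuesday 2014-06-24.
July 2014 ends with Tuesday 2014-07-29.

2014-06-24, 2014-07-29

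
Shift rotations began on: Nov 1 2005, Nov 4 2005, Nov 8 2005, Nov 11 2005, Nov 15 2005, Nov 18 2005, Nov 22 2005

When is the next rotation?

Gaps: 3, 4, 3, 4, 3, 4 days — not constant, but cyclic with period 2.
The events fall on every Tuesday and Friday.
Next Friday: Nov 25 2005.

Nov 25 2005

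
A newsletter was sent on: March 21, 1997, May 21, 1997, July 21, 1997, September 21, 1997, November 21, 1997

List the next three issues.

Gaps: 61, 61, 62, 61 days — not constant. Every event is on the 21st of the month.
Pattern: the 21st of every 2 months.
January 1998: January 21, 1998.
Next: March 1998 → March 21, 1998.
May 1998: May 21, 1998.

January 21, 1998; March 21, 1998; May 21, 1998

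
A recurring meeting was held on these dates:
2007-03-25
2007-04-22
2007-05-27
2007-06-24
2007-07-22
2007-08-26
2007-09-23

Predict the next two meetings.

Gaps: 28, 35, 28, 28, 35, 28 days — a mix of 28 and 35. Every date is a Sunday.
Each is the 4th Sunday of its month.
4th Sunday of October 2007: 2007-10-28.
4th Sunday of November 2007: 2007-11-25.

2007-10-28, 2007-11-25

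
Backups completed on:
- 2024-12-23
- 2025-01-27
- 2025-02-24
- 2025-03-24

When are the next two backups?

All dates are Mondays, 35, 28, 28 days apart.
Specifically, the 4th Monday of each month.
4th Monday of April 2025: 2025-04-28.
4th Monday of May 2025: 2025-05-26.

2025-04-28, 2025-05-26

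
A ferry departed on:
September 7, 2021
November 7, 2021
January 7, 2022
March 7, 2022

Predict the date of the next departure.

May 7, 2022

Gaps: 61, 61, 59 days — not constant. Every event is on the 7th of the month.
Pattern: the 7th of every 2 months.
May 2022: May 7, 2022.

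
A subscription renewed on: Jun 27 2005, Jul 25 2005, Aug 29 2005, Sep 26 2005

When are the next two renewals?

Oct 31 2005, Nov 28 2005

These are Mondays with 28, 35, 28-day gaps.
Each is the final Monday of its month — Aug 29 2005 is past the 28th, so '4th Monday' doesn't fit.
October 2005 ends with Monday Oct 31 2005.
Last Monday of November 2005: Nov 28 2005.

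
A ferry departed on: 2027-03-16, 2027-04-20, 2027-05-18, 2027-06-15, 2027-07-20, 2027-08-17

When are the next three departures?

Gaps: 35, 28, 28, 35, 28 days — a mix of 28 and 35. Every date is a Tuesday.
Each is the 3rd Tuesday of its month.
September 2027 — 3rd Tuesday is 2027-09-21.
October 2027 — 3rd Tuesday is 2027-10-19.
3rd Tuesday of November 2027: 2027-11-16.

2027-09-21, 2027-10-19, 2027-11-16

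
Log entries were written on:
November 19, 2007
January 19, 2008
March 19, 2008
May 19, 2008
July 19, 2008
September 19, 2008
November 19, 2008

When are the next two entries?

Each date is the 19th; the gaps (61, 60, 61, 61, 62, 61) track the month lengths.
The rule is the 19th of every 2 months.
January 2009: January 19, 2009.
March 2009: March 19, 2009.

January 19, 2009; March 19, 2009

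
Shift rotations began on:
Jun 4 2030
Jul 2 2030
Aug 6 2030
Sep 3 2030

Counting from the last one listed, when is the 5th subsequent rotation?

All dates are Tuesdays, 28, 35, 28 days apart.
Specifically, the 1st Tuesday of each month.
October 2030 — 1st Tuesday is Oct 1 2030.
1st Tuesday of November 2030: Nov 5 2030.
1st Tuesday of December 2030: Dec 3 2030.
1st Tuesday of January 2031: Jan 7 2031.
1st Tuesday of February 2031: Feb 4 2031.

Feb 4 2031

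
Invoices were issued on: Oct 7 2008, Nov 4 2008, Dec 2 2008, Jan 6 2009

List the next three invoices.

Gaps: 28, 28, 35 days — a mix of 28 and 35. Every date is a Tuesday.
Each is the 1st Tuesday of its month.
February 2009 — 1st Tuesday is Feb 3 2009.
1st Tuesday of March 2009: Mar 3 2009.
1st Tuesday of April 2009: Apr 7 2009.

Feb 3 2009, Mar 3 2009, Apr 7 2009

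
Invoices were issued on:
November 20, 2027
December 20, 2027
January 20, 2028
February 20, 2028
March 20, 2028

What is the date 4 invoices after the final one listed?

July 20, 2028

Gaps: 30, 31, 31, 29 days — not constant. Every event is on the 20th of the month.
Pattern: the 20th of each month.
April 2028: April 20, 2028.
May 2028: May 20, 2028.
June 2028: June 20, 2028.
Next: July 2028 → July 20, 2028.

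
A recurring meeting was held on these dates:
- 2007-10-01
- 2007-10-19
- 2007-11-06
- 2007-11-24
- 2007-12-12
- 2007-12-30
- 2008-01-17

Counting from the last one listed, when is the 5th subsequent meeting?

Every event comes 18 days after the last (18, 18, 18, 18, 18, 18).
2008-01-17 + 18 days = 2008-02-04.
2008-02-04 + 18 days = 2008-02-22.
2008-02-22 + 18 days = 2008-03-11.
2008-03-11 + 18 days = 2008-03-29.
2008-03-29 + 18 days = 2008-04-16.

2008-04-16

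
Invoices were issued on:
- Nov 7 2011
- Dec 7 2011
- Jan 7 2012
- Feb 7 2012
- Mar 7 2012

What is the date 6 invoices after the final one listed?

Each date is the 7th; the gaps (30, 31, 31, 29) track the month lengths.
The rule is the 7th of each month.
April 2012: Apr 7 2012.
May 2012: May 7 2012.
Next: June 2012 → Jun 7 2012.
Next: July 2012 → Jul 7 2012.
Next: August 2012 → Aug 7 2012.
Next: September 2012 → Sep 7 2012.

Sep 7 2012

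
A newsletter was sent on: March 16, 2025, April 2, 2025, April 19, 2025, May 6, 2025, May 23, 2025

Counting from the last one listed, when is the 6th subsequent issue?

Every event comes 17 days after the last (17, 17, 17, 17).
May 23, 2025 + 17 days = June 9, 2025.
June 9, 2025 + 17 days = June 26, 2025.
June 26, 2025 + 17 days = July 13, 2025.
July 13, 2025 + 17 days = July 30, 2025.
July 30, 2025 + 17 days = August 16, 2025.
August 16, 2025 + 17 days = September 2, 2025.

September 2, 2025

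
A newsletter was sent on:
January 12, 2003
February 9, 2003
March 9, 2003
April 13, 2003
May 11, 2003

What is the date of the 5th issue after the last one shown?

October 12, 2003

These are Sundays at 28- or 35-day spacing (28, 28, 35, 28).
The pattern: 2nd Sunday of the month.
2nd Sunday of June 2003: June 8, 2003.
July 2003 — 2nd Sunday is July 13, 2003.
August 2003 — 2nd Sunday is August 10, 2003.
September 2003 — 2nd Sunday is September 14, 2003.
October 2003 — 2nd Sunday is October 12, 2003.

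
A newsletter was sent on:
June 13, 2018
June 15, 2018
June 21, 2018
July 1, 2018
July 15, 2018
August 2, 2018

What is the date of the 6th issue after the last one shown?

February 10, 2019

Intervals are 2, 6, 10, 14, 18 days — an arithmetic progression with common difference 4.
Next gap: 22 days. August 2, 2018 + 22 days = August 24, 2018.
Next gap: 26 days. August 24, 2018 + 26 days = September 19, 2018.
Next gap: 30 days. September 19, 2018 + 30 days = October 19, 2018.
Next gap: 34 days. October 19, 2018 + 34 days = November 22, 2018.
Next gap: 38 days. November 22, 2018 + 38 days = December 30, 2018.
Next gap: 42 days. December 30, 2018 + 42 days = February 10, 2019.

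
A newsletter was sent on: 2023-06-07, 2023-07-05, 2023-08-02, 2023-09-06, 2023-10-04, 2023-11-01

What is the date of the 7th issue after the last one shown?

2024-06-05

These are Wednesdays at 28- or 35-day spacing (28, 28, 35, 28, 28).
The pattern: 1st Wednesday of the month.
December 2023 — 1st Wednesday is 2023-12-06.
January 2024 — 1st Wednesday is 2024-01-03.
February 2024 — 1st Wednesday is 2024-02-07.
March 2024 — 1st Wednesday is 2024-03-06.
1st Wednesday of April 2024: 2024-04-03.
May 2024 — 1st Wednesday is 2024-05-01.
June 2024 — 1st Wednesday is 2024-06-05.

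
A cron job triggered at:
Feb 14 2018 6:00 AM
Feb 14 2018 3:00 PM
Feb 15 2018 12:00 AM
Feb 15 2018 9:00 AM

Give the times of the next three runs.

Gaps: 9, 9, 9 hours — each event is 9 hours after the previous one.
Feb 15 2018 9:00 AM + 9 h = Feb 15 2018 6:00 PM.
Feb 15 2018 6:00 PM + 9 h = Feb 16 2018 3:00 AM.
Feb 16 2018 3:00 AM + 9 h = Feb 16 2018 12:00 PM.

Feb 15 2018 6:00 PM, Feb 16 2018 3:00 AM, Feb 16 2018 12:00 PM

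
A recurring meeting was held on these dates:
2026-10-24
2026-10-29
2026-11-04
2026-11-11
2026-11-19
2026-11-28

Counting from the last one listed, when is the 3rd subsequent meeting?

The spacing grows by 1 each time: 5, 6, 7, 8, 9 days.
Next gap: 10 days. 2026-11-28 + 10 days = 2026-12-08.
Next gap: 11 days. 2026-12-08 + 11 days = 2026-12-19.
Next gap: 12 days. 2026-12-19 + 12 days = 2026-12-31.

2026-12-31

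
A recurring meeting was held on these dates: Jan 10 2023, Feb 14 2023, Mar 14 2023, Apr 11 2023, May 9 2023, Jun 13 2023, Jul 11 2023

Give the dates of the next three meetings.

Aug 8 2023, Sep 12 2023, Oct 10 2023

Gaps: 35, 28, 28, 28, 35, 28 days — a mix of 28 and 35. Every date is a Tuesday.
Each is the 2nd Tuesday of its month.
2nd Tuesday of August 2023: Aug 8 2023.
September 2023 — 2nd Tuesday is Sep 12 2023.
2nd Tuesday of October 2023: Oct 10 2023.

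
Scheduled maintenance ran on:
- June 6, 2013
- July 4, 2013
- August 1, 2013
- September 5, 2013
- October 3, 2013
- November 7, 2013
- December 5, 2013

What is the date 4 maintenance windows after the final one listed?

All dates are Thursdays, 28, 28, 35, 28, 35, 28 days apart.
Specifically, the 1st Thursday of each month.
1st Thursday of January 2014: January 2, 2014.
February 2014 — 1st Thursday is February 6, 2014.
March 2014 — 1st Thursday is March 6, 2014.
1st Thursday of April 2014: April 3, 2014.

April 3, 2014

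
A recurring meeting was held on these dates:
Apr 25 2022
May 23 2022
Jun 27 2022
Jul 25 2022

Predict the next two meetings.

Gaps: 28, 35, 28 days — a mix of 28 and 35. Every date is a Monday.
Each is the 4th Monday of its month.
August 2022 — 4th Monday is Aug 22 2022.
4th Monday of September 2022: Sep 26 2022.

Aug 22 2022, Sep 26 2022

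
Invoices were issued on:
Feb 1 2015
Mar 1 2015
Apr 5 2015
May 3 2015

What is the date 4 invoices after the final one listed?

Sep 6 2015

All dates are Sundays, 28, 35, 28 days apart.
Specifically, the 1st Sunday of each month.
June 2015 — 1st Sunday is Jun 7 2015.
1st Sunday of July 2015: Jul 5 2015.
August 2015 — 1st Sunday is Aug 2 2015.
September 2015 — 1st Sunday is Sep 6 2015.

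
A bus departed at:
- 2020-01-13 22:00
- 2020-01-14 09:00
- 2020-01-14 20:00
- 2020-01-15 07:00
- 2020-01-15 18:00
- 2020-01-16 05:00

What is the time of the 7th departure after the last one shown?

Spacing: 11, 11, 11, 11, 11 h — constant 11 h.
2020-01-16 05:00 + 11 h = 2020-01-16 16:00.
2020-01-16 16:00 + 11 h = 2020-01-17 03:00.
2020-01-17 03:00 + 11 h = 2020-01-17 14:00.
2020-01-17 14:00 + 11 h = 2020-01-18 01:00.
2020-01-18 01:00 + 11 h = 2020-01-18 12:00.
2020-01-18 12:00 + 11 h = 2020-01-18 23:00.
2020-01-18 23:00 + 11 h = 2020-01-19 10:00.

2020-01-19 10:00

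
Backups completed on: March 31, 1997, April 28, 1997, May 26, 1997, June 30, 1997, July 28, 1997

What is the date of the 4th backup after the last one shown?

Every date is a Monday; gaps 28, 28, 35, 28 days.
Each is the last Monday of its month (at least one falls on the 29th or later, ruling out '4th Monday').
Last Monday of August 1997: August 25, 1997.
Last Monday of September 1997: September 29, 1997.
Last Monday of October 1997: October 27, 1997.
Last Monday of November 1997: November 24, 1997.

November 24, 1997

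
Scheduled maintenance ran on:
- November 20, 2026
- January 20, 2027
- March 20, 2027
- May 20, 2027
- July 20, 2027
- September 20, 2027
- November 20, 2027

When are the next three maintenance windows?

January 20, 2028; March 20, 2028; May 20, 2028

Gaps: 61, 59, 61, 61, 62, 61 days — not constant. Every event is on the 20th of the month.
Pattern: the 20th of every 2 months.
Next: January 2028 → January 20, 2028.
Next: March 2028 → March 20, 2028.
May 2028: May 20, 2028.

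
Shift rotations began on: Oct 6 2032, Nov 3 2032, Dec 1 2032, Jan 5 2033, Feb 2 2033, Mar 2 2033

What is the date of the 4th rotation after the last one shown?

All dates are Wednesdays, 28, 28, 35, 28, 28 days apart.
Specifically, the 1st Wednesday of each month.
April 2033 — 1st Wednesday is Apr 6 2033.
1st Wednesday of May 2033: May 4 2033.
1st Wednesday of June 2033: Jun 1 2033.
1st Wednesday of July 2033: Jul 6 2033.

Jul 6 2033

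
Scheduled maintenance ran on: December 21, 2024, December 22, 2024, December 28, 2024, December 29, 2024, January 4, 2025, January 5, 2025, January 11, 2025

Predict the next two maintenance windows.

January 12, 2025; January 18, 2025

The gap pattern 1, 6, 1, 6, 1, 6 repeats every 2 events.
These are the Saturdays and Sundays of each week.
The following Sunday is January 12, 2025.
Next Saturday: January 18, 2025.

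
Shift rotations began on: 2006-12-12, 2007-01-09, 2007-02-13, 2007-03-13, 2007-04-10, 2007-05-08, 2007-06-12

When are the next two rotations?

Gaps: 28, 35, 28, 28, 28, 35 days — a mix of 28 and 35. Every date is a Tuesday.
Each is the 2nd Tuesday of its month.
July 2007 — 2nd Tuesday is 2007-07-10.
2nd Tuesday of August 2007: 2007-08-14.

2007-07-10, 2007-08-14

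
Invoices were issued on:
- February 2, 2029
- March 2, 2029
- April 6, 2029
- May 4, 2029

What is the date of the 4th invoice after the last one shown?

All dates are Fridays, 28, 35, 28 days apart.
Specifically, the 1st Friday of each month.
1st Friday of June 2029: June 1, 2029.
July 2029 — 1st Friday is July 6, 2029.
1st Friday of August 2029: August 3, 2029.
1st Friday of September 2029: September 7, 2029.

September 7, 2029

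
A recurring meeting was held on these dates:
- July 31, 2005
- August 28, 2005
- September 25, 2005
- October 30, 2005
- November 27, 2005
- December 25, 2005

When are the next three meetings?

January 29, 2006; February 26, 2006; March 26, 2006

Every date is a Sunday; gaps 28, 28, 35, 28, 28 days.
Each is the last Sunday of its month (at least one falls on the 29th or later, ruling out '4th Sunday').
January 2006 ends with Sunday January 29, 2006.
Last Sunday of February 2006: February 26, 2006.
March 2006 ends with Sunday March 26, 2006.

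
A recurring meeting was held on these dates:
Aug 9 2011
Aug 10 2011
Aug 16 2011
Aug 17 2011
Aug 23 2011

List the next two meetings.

Every event lands on a Tuesday or Wednesday (gaps cycle 1, 6, 1, 6).
So the schedule is: every Tuesday and Wednesday.
The following Wednesday is Aug 24 2011.
The following Tuesday is Aug 30 2011.

Aug 24 2011, Aug 30 2011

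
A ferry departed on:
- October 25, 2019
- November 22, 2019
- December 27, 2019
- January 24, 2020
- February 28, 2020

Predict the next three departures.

These are Fridays at 28- or 35-day spacing (28, 35, 28, 35).
The pattern: 4th Friday of the month.
March 2020 — 4th Friday is March 27, 2020.
4th Friday of April 2020: April 24, 2020.
May 2020 — 4th Friday is May 22, 2020.

March 27, 2020; April 24, 2020; May 22, 2020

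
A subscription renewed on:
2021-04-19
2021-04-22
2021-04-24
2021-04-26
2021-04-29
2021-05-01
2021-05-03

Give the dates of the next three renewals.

2021-05-06, 2021-05-08, 2021-05-10

Gaps: 3, 2, 2, 3, 2, 2 days — not constant, but cyclic with period 3.
The events fall on every Monday, Thursday and Saturday.
Next Thursday: 2021-05-06.
Next Saturday: 2021-05-08.
The following Monday is 2021-05-10.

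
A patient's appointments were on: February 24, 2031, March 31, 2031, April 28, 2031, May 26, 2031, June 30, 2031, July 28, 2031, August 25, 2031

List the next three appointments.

September 29, 2031; October 27, 2031; November 24, 2031

These are Mondays with 35, 28, 28, 35, 28, 28-day gaps.
Each is the final Monday of its month — March 31, 2031 is past the 28th, so '4th Monday' doesn't fit.
Last Monday of September 2031: September 29, 2031.
October 2031 ends with Monday October 27, 2031.
November 2031 ends with Monday November 24, 2031.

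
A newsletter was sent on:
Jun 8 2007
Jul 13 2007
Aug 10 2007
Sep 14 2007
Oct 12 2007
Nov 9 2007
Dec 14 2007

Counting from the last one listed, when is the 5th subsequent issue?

These are Fridays at 28- or 35-day spacing (35, 28, 35, 28, 28, 35).
The pattern: 2nd Friday of the month.
January 2008 — 2nd Friday is Jan 11 2008.
2nd Friday of February 2008: Feb 8 2008.
March 2008 — 2nd Friday is Mar 14 2008.
2nd Friday of April 2008: Apr 11 2008.
May 2008 — 2nd Friday is May 9 2008.

May 9 2008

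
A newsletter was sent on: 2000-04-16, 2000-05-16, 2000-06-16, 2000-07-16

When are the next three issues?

2000-08-16, 2000-09-16, 2000-10-16

Each date is the 16th; the gaps (30, 31, 30) track the month lengths.
The rule is the 16th of each month.
August 2000: 2000-08-16.
Next: September 2000 → 2000-09-16.
October 2000: 2000-10-16.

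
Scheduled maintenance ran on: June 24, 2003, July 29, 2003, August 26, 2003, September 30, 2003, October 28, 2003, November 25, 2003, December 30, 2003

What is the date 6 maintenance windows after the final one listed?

Every date is a Tuesday; gaps 35, 28, 35, 28, 28, 35 days.
Each is the last Tuesday of its month (at least one falls on the 29th or later, ruling out '4th Tuesday').
January 2004 ends with Tuesday January 27, 2004.
February 2004 ends with Tuesday February 24, 2004.
March 2004 ends with Tuesday March 30, 2004.
April 2004 ends with Tuesday April 27, 2004.
May 2004 ends with Tuesday May 25, 2004.
Last Tuesday of June 2004: June 29, 2004.

June 29, 2004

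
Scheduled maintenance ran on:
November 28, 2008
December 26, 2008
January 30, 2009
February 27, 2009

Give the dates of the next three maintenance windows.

These are Fridays with 28, 35, 28-day gaps.
Each is the final Friday of its month — January 30, 2009 is past the 28th, so '4th Friday' doesn't fit.
Last Friday of March 2009: March 27, 2009.
Last Friday of April 2009: April 24, 2009.
May 2009 ends with Friday May 29, 2009.

March 27, 2009; April 24, 2009; May 29, 2009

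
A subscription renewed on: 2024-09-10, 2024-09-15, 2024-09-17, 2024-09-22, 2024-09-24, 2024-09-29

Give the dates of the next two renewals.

2024-10-01, 2024-10-06

Gaps: 5, 2, 5, 2, 5 days — not constant, but cyclic with period 2.
The events fall on every Tuesday and Sunday.
The following Tuesday is 2024-10-01.
The following Sunday is 2024-10-06.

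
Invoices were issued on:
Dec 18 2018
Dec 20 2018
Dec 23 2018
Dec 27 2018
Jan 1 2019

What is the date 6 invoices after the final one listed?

Feb 21 2019

Intervals are 2, 3, 4, 5 days — an arithmetic progression with common difference 1.
Next gap: 6 days. Jan 1 2019 + 6 days = Jan 7 2019.
Next gap: 7 days. Jan 7 2019 + 7 days = Jan 14 2019.
Next gap: 8 days. Jan 14 2019 + 8 days = Jan 22 2019.
Next gap: 9 days. Jan 22 2019 + 9 days = Jan 31 2019.
Next gap: 10 days. Jan 31 2019 + 10 days = Feb 10 2019.
Next gap: 11 days. Feb 10 2019 + 11 days = Feb 21 2019.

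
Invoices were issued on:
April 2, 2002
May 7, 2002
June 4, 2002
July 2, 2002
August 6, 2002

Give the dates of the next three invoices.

September 3, 2002; October 1, 2002; November 5, 2002

All dates are Tuesdays, 35, 28, 28, 35 days apart.
Specifically, the 1st Tuesday of each month.
September 2002 — 1st Tuesday is September 3, 2002.
1st Tuesday of October 2002: October 1, 2002.
November 2002 — 1st Tuesday is November 5, 2002.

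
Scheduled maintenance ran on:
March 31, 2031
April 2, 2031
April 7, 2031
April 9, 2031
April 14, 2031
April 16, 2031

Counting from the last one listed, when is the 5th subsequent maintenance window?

May 5, 2031

Gaps: 2, 5, 2, 5, 2 days — not constant, but cyclic with period 2.
The events fall on every Monday and Wednesday.
Next Monday: April 21, 2031.
The following Wednesday is April 23, 2031.
The following Monday is April 28, 2031.
Next Wednesday: April 30, 2031.
The following Monday is May 5, 2031.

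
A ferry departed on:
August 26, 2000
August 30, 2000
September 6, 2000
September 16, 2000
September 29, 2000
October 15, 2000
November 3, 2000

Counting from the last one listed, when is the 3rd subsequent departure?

January 17, 2001

Gaps: 4, 7, 10, 13, 16, 19 days — each gap is 3 larger than the previous one.
Next gap: 22 days. November 3, 2000 + 22 days = November 25, 2000.
Next gap: 25 days. November 25, 2000 + 25 days = December 20, 2000.
Next gap: 28 days. December 20, 2000 + 28 days = January 17, 2001.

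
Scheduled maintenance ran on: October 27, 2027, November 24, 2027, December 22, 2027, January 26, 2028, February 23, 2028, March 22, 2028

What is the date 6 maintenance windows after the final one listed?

These are Wednesdays at 28- or 35-day spacing (28, 28, 35, 28, 28).
The pattern: 4th Wednesday of the month.
April 2028 — 4th Wednesday is April 26, 2028.
4th Wednesday of May 2028: May 24, 2028.
4th Wednesday of June 2028: June 28, 2028.
July 2028 — 4th Wednesday is July 26, 2028.
4th Wednesday of August 2028: August 23, 2028.
September 2028 — 4th Wednesday is September 27, 2028.

September 27, 2028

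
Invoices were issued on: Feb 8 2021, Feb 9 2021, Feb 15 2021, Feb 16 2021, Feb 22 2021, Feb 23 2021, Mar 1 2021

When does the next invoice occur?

Mar 2 2021

Every event lands on a Monday or Tuesday (gaps cycle 1, 6, 1, 6, 1, 6).
So the schedule is: every Monday and Tuesday.
Next Tuesday: Mar 2 2021.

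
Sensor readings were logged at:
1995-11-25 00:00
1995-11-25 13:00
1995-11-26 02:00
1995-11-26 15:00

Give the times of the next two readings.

1995-11-27 04:00, 1995-11-27 17:00

Spacing: 13, 13, 13 h — constant 13 h.
1995-11-26 15:00 + 13 h = 1995-11-27 04:00.
1995-11-27 04:00 + 13 h = 1995-11-27 17:00.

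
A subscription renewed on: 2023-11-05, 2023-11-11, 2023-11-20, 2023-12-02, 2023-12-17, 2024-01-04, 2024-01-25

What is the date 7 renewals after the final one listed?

The spacing grows by 3 each time: 6, 9, 12, 15, 18, 21 days.
Next gap: 24 days. 2024-01-25 + 24 days = 2024-02-18.
Next gap: 27 days. 2024-02-18 + 27 days = 2024-03-16.
Next gap: 30 days. 2024-03-16 + 30 days = 2024-04-15.
Next gap: 33 days. 2024-04-15 + 33 days = 2024-05-18.
Next gap: 36 days. 2024-05-18 + 36 days = 2024-06-23.
Next gap: 39 days. 2024-06-23 + 39 days = 2024-08-01.
Next gap: 42 days. 2024-08-01 + 42 days = 2024-09-12.

2024-09-12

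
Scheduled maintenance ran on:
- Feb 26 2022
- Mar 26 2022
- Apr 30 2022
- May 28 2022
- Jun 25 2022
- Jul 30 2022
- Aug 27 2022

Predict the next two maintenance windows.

Sep 24 2022, Oct 29 2022

Every date is a Saturday; gaps 28, 35, 28, 28, 35, 28 days.
Each is the last Saturday of its month (at least one falls on the 29th or later, ruling out '4th Saturday').
Last Saturday of September 2022: Sep 24 2022.
October 2022 ends with Saturday Oct 29 2022.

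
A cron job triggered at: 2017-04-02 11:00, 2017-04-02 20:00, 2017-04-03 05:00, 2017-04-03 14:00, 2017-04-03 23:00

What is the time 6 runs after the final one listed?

The interval is a steady 9 hours (9, 9, 9, 9).
2017-04-03 23:00 + 9 h = 2017-04-04 08:00.
2017-04-04 08:00 + 9 h = 2017-04-04 17:00.
2017-04-04 17:00 + 9 h = 2017-04-05 02:00.
2017-04-05 02:00 + 9 h = 2017-04-05 11:00.
2017-04-05 11:00 + 9 h = 2017-04-05 20:00.
2017-04-05 20:00 + 9 h = 2017-04-06 05:00.

2017-04-06 05:00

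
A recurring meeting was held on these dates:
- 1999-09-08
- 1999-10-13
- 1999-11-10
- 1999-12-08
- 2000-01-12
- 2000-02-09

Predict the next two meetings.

These are Wednesdays at 28- or 35-day spacing (35, 28, 28, 35, 28).
The pattern: 2nd Wednesday of the month.
2nd Wednesday of March 2000: 2000-03-08.
April 2000 — 2nd Wednesday is 2000-04-12.

2000-03-08, 2000-04-12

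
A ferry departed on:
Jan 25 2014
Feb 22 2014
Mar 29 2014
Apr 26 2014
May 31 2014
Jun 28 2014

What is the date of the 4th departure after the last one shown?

Oct 25 2014

These are Saturdays with 28, 35, 28, 35, 28-day gaps.
Each is the final Saturday of its month — Mar 29 2014 is past the 28th, so '4th Saturday' doesn't fit.
July 2014 ends with Saturday Jul 26 2014.
Last Saturday of August 2014: Aug 30 2014.
Last Saturday of September 2014: Sep 27 2014.
Last Saturday of October 2014: Oct 25 2014.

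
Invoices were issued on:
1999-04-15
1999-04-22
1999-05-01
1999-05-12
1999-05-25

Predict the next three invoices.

1999-06-09, 1999-06-26, 1999-07-15

The spacing grows by 2 each time: 7, 9, 11, 13 days.
Next gap: 15 days. 1999-05-25 + 15 days = 1999-06-09.
Next gap: 17 days. 1999-06-09 + 17 days = 1999-06-26.
Next gap: 19 days. 1999-06-26 + 19 days = 1999-07-15.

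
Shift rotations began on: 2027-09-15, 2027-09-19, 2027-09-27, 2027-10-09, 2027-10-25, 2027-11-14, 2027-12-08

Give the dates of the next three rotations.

2028-01-05, 2028-02-06, 2028-03-13

The spacing grows by 4 each time: 4, 8, 12, 16, 20, 24 days.
Next gap: 28 days. 2027-12-08 + 28 days = 2028-01-05.
Next gap: 32 days. 2028-01-05 + 32 days = 2028-02-06.
Next gap: 36 days. 2028-02-06 + 36 days = 2028-03-13.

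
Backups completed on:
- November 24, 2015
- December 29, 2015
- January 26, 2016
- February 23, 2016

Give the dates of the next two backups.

March 29, 2016; April 26, 2016

All Tuesdays; the gaps (35, 28, 28) vary with month length.
This is the last Tuesday of each month.
Last Tuesday of March 2016: March 29, 2016.
April 2016 ends with Tuesday April 26, 2016.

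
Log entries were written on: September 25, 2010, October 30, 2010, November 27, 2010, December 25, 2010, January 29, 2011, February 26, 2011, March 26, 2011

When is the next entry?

April 30, 2011

Every date is a Saturday; gaps 35, 28, 28, 35, 28, 28 days.
Each is the last Saturday of its month (at least one falls on the 29th or later, ruling out '4th Saturday').
April 2011 ends with Saturday April 30, 2011.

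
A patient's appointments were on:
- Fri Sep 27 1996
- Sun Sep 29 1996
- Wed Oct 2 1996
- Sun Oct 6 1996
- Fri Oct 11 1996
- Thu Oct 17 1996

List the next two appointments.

Intervals are 2, 3, 4, 5, 6 days — an arithmetic progression with common difference 1.
Next gap: 7 days. Thu Oct 17 1996 + 7 days = Thu Oct 24 1996.
Next gap: 8 days. Thu Oct 24 1996 + 8 days = Fri Nov 1 1996.

Thu Oct 24 1996, Fri Nov 1 1996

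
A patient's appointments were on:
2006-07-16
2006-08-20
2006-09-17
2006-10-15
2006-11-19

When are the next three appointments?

Gaps: 35, 28, 28, 35 days — a mix of 28 and 35. Every date is a Sunday.
Each is the 3rd Sunday of its month.
3rd Sunday of December 2006: 2006-12-17.
January 2007 — 3rd Sunday is 2007-01-21.
3rd Sunday of February 2007: 2007-02-18.

2006-12-17, 2007-01-21, 2007-02-18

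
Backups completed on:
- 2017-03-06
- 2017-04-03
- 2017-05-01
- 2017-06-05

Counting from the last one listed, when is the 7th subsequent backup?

2018-01-01

Gaps: 28, 28, 35 days — a mix of 28 and 35. Every date is a Monday.
Each is the 1st Monday of its month.
July 2017 — 1st Monday is 2017-07-03.
August 2017 — 1st Monday is 2017-08-07.
September 2017 — 1st Monday is 2017-09-04.
October 2017 — 1st Monday is 2017-10-02.
November 2017 — 1st Monday is 2017-11-06.
December 2017 — 1st Monday is 2017-12-04.
1st Monday of January 2018: 2018-01-01.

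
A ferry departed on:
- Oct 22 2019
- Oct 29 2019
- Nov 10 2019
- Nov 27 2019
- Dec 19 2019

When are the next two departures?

Gaps: 7, 12, 17, 22 days — each gap is 5 larger than the previous one.
Next gap: 27 days. Dec 19 2019 + 27 days = Jan 15 2020.
Next gap: 32 days. Jan 15 2020 + 32 days = Feb 16 2020.

Jan 15 2020, Feb 16 2020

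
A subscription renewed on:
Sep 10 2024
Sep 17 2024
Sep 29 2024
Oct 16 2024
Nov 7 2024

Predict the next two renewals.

Intervals are 7, 12, 17, 22 days — an arithmetic progression with common difference 5.
Next gap: 27 days. Nov 7 2024 + 27 days = Dec 4 2024.
Next gap: 32 days. Dec 4 2024 + 32 days = Jan 5 2025.

Dec 4 2024, Jan 5 2025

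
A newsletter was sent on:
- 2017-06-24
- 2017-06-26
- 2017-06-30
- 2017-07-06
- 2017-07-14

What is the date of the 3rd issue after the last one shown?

2017-08-19

Gaps: 2, 4, 6, 8 days — each gap is 2 larger than the previous one.
Next gap: 10 days. 2017-07-14 + 10 days = 2017-07-24.
Next gap: 12 days. 2017-07-24 + 12 days = 2017-08-05.
Next gap: 14 days. 2017-08-05 + 14 days = 2017-08-19.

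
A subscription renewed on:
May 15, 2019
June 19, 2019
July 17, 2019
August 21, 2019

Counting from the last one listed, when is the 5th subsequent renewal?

Gaps: 35, 28, 35 days — a mix of 28 and 35. Every date is a Wednesday.
Each is the 3rd Wednesday of its month.
September 2019 — 3rd Wednesday is September 18, 2019.
3rd Wednesday of October 2019: October 16, 2019.
November 2019 — 3rd Wednesday is November 20, 2019.
3rd Wednesday of December 2019: December 18, 2019.
January 2020 — 3rd Wednesday is January 15, 2020.

January 15, 2020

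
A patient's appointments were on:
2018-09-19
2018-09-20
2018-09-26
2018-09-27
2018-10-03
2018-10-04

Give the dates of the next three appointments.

2018-10-10, 2018-10-11, 2018-10-17

Every event lands on a Wednesday or Thursday (gaps cycle 1, 6, 1, 6, 1).
So the schedule is: every Wednesday and Thursday.
Next Wednesday: 2018-10-10.
The following Thursday is 2018-10-11.
Next Wednesday: 2018-10-17.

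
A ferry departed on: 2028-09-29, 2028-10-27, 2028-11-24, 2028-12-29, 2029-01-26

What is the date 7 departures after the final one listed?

2029-08-31

These are Fridays with 28, 28, 35, 28-day gaps.
Each is the final Friday of its month — 2028-09-29 is past the 28th, so '4th Friday' doesn't fit.
February 2029 ends with Friday 2029-02-23.
Last Friday of March 2029: 2029-03-30.
April 2029 ends with Friday 2029-04-27.
Last Friday of May 2029: 2029-05-25.
June 2029 ends with Friday 2029-06-29.
July 2029 ends with Friday 2029-07-27.
Last Friday of August 2029: 2029-08-31.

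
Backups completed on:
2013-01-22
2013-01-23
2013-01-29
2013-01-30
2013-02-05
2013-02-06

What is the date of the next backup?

Every event lands on a Tuesday or Wednesday (gaps cycle 1, 6, 1, 6, 1).
So the schedule is: every Tuesday and Wednesday.
Next Tuesday: 2013-02-12.

2013-02-12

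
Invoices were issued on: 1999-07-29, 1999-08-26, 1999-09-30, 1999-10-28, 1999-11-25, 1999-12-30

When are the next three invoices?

2000-01-27, 2000-02-24, 2000-03-30

All Thursdays; the gaps (28, 35, 28, 28, 35) vary with month length.
This is the last Thursday of each month.
January 2000 ends with Thursday 2000-01-27.
February 2000 ends with Thursday 2000-02-24.
March 2000 ends with Thursday 2000-03-30.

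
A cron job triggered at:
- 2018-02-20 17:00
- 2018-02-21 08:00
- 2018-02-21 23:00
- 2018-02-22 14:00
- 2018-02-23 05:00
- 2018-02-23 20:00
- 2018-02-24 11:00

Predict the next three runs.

2018-02-25 02:00, 2018-02-25 17:00, 2018-02-26 08:00

Gaps: 15, 15, 15, 15, 15, 15 hours — each event is 15 hours after the previous one.
2018-02-24 11:00 + 15 h = 2018-02-25 02:00.
2018-02-25 02:00 + 15 h = 2018-02-25 17:00.
2018-02-25 17:00 + 15 h = 2018-02-26 08:00.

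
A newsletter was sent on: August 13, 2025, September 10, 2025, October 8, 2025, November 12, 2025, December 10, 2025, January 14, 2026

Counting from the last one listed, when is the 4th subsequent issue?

May 13, 2026

All dates are Wednesdays, 28, 28, 35, 28, 35 days apart.
Specifically, the 2nd Wednesday of each month.
2nd Wednesday of February 2026: February 11, 2026.
March 2026 — 2nd Wednesday is March 11, 2026.
2nd Wednesday of April 2026: April 8, 2026.
2nd Wednesday of May 2026: May 13, 2026.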